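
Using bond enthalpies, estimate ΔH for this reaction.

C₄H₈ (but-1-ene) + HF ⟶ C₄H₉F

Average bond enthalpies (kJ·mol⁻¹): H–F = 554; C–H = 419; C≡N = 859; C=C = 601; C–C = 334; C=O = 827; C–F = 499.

Bonds broken (reactants):
  C–C: 2 × 334 = 668
  C–H: 8 × 419 = 3352
  C=C: 1 × 601 = 601
  H–F: 1 × 554 = 554
  Σ(broken) = 5175 kJ
Bonds formed (products):
  C–C: 3 × 334 = 1002
  C–F: 1 × 499 = 499
  C–H: 9 × 419 = 3771
  Σ(formed) = 5272 kJ
ΔH = Σ(broken) − Σ(formed) = 5175 − 5272 = −97 kJ

ΔH ≈ −97 kJ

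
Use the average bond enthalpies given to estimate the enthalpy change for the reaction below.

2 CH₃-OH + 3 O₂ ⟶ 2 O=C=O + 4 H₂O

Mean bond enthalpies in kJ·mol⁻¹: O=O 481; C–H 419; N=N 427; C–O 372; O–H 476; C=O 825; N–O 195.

ΔH ≈ −1455 kJ

Bonds broken (reactants):
  C–H: 6 × 419 = 2514
  C–O: 2 × 372 = 744
  O–H: 2 × 476 = 952
  O=O: 3 × 481 = 1443
  Σ(broken) = 5653 kJ
Bonds formed (products):
  C=O: 4 × 825 = 3300
  O–H: 8 × 476 = 3808
  Σ(formed) = 7108 kJ
ΔH = Σ(broken) − Σ(formed) = 5653 − 7108 = −1455 kJ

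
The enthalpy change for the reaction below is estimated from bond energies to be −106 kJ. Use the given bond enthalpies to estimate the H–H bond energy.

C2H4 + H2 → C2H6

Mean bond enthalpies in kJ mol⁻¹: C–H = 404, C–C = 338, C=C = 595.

D(H–H) ≈ 445 kJ/mol

Let D be the H–H bond energy.
Σ(broken) = 4×404 + 1×595 + 1×D = 2211 + D
Σ(formed) = 1×338 + 6×404 = 2762
ΔH = Σ(broken) − Σ(formed) = (2211 + D) − (2762) = −551 + D
Setting this equal to −106 kJ gives D = 445 kJ/mol.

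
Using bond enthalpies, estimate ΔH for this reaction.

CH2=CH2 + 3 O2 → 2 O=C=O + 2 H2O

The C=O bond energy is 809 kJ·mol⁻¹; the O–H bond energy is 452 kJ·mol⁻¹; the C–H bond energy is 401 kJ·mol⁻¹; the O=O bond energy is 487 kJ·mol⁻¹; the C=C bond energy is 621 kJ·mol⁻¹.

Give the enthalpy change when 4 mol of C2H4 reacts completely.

Bonds broken (reactants):
  C–H: 4 × 401 = 1604
  C=C: 1 × 621 = 621
  O=O: 3 × 487 = 1461
  Σ(broken) = 3686 kJ
Bonds formed (products):
  C=O: 4 × 809 = 3236
  O–H: 4 × 452 = 1808
  Σ(formed) = 5044 kJ
ΔH = Σ(broken) − Σ(formed) = 3686 − 5044 = −1358 kJ
For 4× the reaction as written: 4 × (−1358) = −5432 kJ

ΔH = −5432 kJ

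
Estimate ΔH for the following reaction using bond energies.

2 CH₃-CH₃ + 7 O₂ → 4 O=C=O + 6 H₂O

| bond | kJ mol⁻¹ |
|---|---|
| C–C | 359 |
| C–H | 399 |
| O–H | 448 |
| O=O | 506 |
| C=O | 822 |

Bonds broken (reactants):
  C–C: 2 × 359 = 718
  C–H: 12 × 399 = 4788
  O=O: 7 × 506 = 3542
  Σ(broken) = 9048 kJ
Bonds formed (products):
  C=O: 8 × 822 = 6576
  O–H: 12 × 448 = 5376
  Σ(formed) = 11952 kJ
ΔH = Σ(broken) − Σ(formed) = 9048 − 11952 = −2904 kJ

ΔH ≈ −2904 kJ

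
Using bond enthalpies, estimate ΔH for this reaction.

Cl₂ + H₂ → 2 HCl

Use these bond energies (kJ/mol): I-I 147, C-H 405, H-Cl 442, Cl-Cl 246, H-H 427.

Bonds broken (reactants):
  Cl-Cl: 1 × 246 = 246
  H-H: 1 × 427 = 427
  Σ(broken) = 673 kJ
Bonds formed (products):
  H-Cl: 2 × 442 = 884
  Σ(formed) = 884 kJ
ΔH = Σ(broken) − Σ(formed) = 673 − 884 = −211 kJ

ΔH ≈ −211 kJ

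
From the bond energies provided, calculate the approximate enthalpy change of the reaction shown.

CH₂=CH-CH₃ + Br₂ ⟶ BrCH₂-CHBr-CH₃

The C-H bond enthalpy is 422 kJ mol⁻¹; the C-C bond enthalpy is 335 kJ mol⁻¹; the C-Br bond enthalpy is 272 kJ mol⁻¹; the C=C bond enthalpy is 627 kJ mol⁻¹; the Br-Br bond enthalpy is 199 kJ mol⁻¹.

Bonds broken (reactants):
  Br-Br: 1 × 199 = 199
  C-C: 1 × 335 = 335
  C-H: 6 × 422 = 2532
  C=C: 1 × 627 = 627
  Σ(broken) = 3693 kJ
Bonds formed (products):
  C-Br: 2 × 272 = 544
  C-C: 2 × 335 = 670
  C-H: 6 × 422 = 2532
  Σ(formed) = 3746 kJ
ΔH = Σ(broken) − Σ(formed) = 3693 − 3746 = −53 kJ

ΔH ≈ −53 kJ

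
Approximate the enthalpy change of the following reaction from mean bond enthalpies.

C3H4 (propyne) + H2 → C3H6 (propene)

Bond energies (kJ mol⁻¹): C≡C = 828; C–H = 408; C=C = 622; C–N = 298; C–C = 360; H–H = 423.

Bonds broken (reactants):
  C≡C: 1 × 828 = 828
  C–C: 1 × 360 = 360
  C–H: 4 × 408 = 1632
  H–H: 1 × 423 = 423
  Σ(broken) = 3243 kJ
Bonds formed (products):
  C–C: 1 × 360 = 360
  C–H: 6 × 408 = 2448
  C=C: 1 × 622 = 622
  Σ(formed) = 3430 kJ
ΔH = Σ(broken) − Σ(formed) = 3243 − 3430 = −187 kJ

ΔH ≈ −187 kJ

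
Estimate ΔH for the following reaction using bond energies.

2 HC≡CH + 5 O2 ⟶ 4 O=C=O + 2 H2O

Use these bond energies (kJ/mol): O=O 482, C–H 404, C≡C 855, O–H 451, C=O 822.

Bonds broken (reactants):
  C≡C: 2 × 855 = 1710
  C–H: 4 × 404 = 1616
  O=O: 5 × 482 = 2410
  Σ(broken) = 5736 kJ
Bonds formed (products):
  C=O: 8 × 822 = 6576
  O–H: 4 × 451 = 1804
  Σ(formed) = 8380 kJ
ΔH = Σ(broken) − Σ(formed) = 5736 − 8380 = −2644 kJ

ΔH ≈ −2644 kJ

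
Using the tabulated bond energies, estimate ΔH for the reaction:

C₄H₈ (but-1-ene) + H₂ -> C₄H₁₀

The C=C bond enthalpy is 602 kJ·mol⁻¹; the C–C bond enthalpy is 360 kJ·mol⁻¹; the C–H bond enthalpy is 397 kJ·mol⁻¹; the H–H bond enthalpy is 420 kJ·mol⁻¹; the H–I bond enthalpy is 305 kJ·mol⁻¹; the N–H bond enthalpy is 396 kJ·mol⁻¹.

Bonds broken (reactants):
  C–C: 2 × 360 = 720
  C–H: 8 × 397 = 3176
  C=C: 1 × 602 = 602
  H–H: 1 × 420 = 420
  Σ(broken) = 4918 kJ
Bonds formed (products):
  C–C: 3 × 360 = 1080
  C–H: 10 × 397 = 3970
  Σ(formed) = 5050 kJ
ΔH = Σ(broken) − Σ(formed) = 4918 − 5050 = −132 kJ

ΔH ≈ −132 kJ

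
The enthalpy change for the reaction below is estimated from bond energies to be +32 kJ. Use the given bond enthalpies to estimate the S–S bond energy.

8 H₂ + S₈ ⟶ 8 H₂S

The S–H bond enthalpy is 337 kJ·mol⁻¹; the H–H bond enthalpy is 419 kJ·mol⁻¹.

D(S–S) ≈ 259 kJ/mol

Let D be the S–S bond energy.
Σ(broken) = 8×419 + 8×D = 3352 + 8D
Σ(formed) = 16×337 = 5392
ΔH = Σ(broken) − Σ(formed) = (3352 + 8D) − (5392) = −2040 + 8D
Setting this equal to +32 kJ gives 8D = 2072, so D = 259 kJ/mol.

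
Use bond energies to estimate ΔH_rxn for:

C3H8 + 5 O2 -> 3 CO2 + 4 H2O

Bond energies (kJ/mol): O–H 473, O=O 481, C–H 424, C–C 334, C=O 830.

Bonds broken (reactants):
  C–C: 2 × 334 = 668
  C–H: 8 × 424 = 3392
  O=O: 5 × 481 = 2405
  Σ(broken) = 6465 kJ
Bonds formed (products):
  C=O: 6 × 830 = 4980
  O–H: 8 × 473 = 3784
  Σ(formed) = 8764 kJ
ΔH = Σ(broken) − Σ(formed) = 6465 − 8764 = −2299 kJ

ΔH ≈ −2299 kJ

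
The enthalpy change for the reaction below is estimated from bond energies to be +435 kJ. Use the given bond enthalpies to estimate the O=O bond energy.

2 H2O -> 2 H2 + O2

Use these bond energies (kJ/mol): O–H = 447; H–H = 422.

D(O=O) ≈ 509 kJ/mol

Let D be the O=O bond energy.
Σ(broken) = 4×447 = 1788
Σ(formed) = 2×422 + 1×D = 844 + D
ΔH = Σ(broken) − Σ(formed) = (1788) − (844 + D) = +944 − D
Setting this equal to +435 kJ gives D = 509 kJ/mol.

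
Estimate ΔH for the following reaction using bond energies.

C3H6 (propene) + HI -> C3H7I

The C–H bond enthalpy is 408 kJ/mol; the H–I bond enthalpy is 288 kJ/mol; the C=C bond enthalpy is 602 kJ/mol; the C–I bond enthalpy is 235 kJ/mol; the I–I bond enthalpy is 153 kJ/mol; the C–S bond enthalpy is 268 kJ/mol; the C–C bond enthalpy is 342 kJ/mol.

Bonds broken (reactants):
  C–C: 1 × 342 = 342
  C–H: 6 × 408 = 2448
  C=C: 1 × 602 = 602
  H–I: 1 × 288 = 288
  Σ(broken) = 3680 kJ
Bonds formed (products):
  C–C: 2 × 342 = 684
  C–H: 7 × 408 = 2856
  C–I: 1 × 235 = 235
  Σ(formed) = 3775 kJ
ΔH = Σ(broken) − Σ(formed) = 3680 − 3775 = −95 kJ

ΔH ≈ −95 kJ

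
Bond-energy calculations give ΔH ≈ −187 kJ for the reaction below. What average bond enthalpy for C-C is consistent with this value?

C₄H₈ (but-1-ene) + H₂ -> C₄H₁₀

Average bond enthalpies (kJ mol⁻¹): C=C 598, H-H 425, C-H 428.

D(C-C) ≈ 354 kJ/mol

Let D be the C-C bond energy.
Σ(broken) = 2×D + 8×428 + 1×598 + 1×425 = 4447 + 2D
Σ(formed) = 3×D + 10×428 = 4280 + 3D
ΔH = Σ(broken) − Σ(formed) = (4447 + 2D) − (4280 + 3D) = +167 − D
Setting this equal to −187 kJ gives D = 354 kJ/mol.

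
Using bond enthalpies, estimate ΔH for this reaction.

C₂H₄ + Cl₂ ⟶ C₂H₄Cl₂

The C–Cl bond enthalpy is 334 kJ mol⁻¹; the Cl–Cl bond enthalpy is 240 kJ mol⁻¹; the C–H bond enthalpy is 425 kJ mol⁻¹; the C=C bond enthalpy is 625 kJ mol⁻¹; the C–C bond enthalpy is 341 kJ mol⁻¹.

Bonds broken (reactants):
  C–H: 4 × 425 = 1700
  C=C: 1 × 625 = 625
  Cl–Cl: 1 × 240 = 240
  Σ(broken) = 2565 kJ
Bonds formed (products):
  C–C: 1 × 341 = 341
  C–Cl: 2 × 334 = 668
  C–H: 4 × 425 = 1700
  Σ(formed) = 2709 kJ
ΔH = Σ(broken) − Σ(formed) = 2565 − 2709 = −144 kJ

ΔH ≈ −144 kJ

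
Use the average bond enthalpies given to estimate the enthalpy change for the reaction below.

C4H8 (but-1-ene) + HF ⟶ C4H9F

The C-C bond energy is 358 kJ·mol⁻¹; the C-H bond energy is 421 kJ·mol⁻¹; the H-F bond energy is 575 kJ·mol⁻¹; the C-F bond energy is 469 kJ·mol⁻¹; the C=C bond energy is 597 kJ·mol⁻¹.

Bonds broken (reactants):
  C-C: 2 × 358 = 716
  C-H: 8 × 421 = 3368
  C=C: 1 × 597 = 597
  H-F: 1 × 575 = 575
  Σ(broken) = 5256 kJ
Bonds formed (products):
  C-C: 3 × 358 = 1074
  C-F: 1 × 469 = 469
  C-H: 9 × 421 = 3789
  Σ(formed) = 5332 kJ
ΔH = Σ(broken) − Σ(formed) = 5256 − 5332 = −76 kJ

ΔH ≈ −76 kJ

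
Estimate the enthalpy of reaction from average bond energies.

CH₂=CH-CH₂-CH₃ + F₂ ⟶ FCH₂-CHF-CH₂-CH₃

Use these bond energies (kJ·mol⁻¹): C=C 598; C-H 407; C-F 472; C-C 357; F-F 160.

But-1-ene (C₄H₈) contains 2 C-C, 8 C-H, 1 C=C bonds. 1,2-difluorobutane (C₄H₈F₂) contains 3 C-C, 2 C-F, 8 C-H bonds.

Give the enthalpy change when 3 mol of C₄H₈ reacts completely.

ΔH = −1629 kJ

Bonds broken (reactants):
  C-C: 2 × 357 = 714
  C-H: 8 × 407 = 3256
  C=C: 1 × 598 = 598
  F-F: 1 × 160 = 160
  Σ(broken) = 4728 kJ
Bonds formed (products):
  C-C: 3 × 357 = 1071
  C-F: 2 × 472 = 944
  C-H: 8 × 407 = 3256
  Σ(formed) = 5271 kJ
ΔH = Σ(broken) − Σ(formed) = 4728 − 5271 = −543 kJ
For 3× the reaction as written: 3 × (−543) = −1629 kJ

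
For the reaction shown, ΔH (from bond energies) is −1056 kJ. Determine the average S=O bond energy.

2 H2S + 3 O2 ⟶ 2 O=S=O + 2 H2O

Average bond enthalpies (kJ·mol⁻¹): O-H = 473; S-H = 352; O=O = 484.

Let D be the S=O bond energy.
Σ(broken) = 3×484 + 4×352 = 2860
Σ(formed) = 4×473 + 4×D = 1892 + 4D
ΔH = Σ(broken) − Σ(formed) = (2860) − (1892 + 4D) = +968 − 4D
Setting this equal to −1056 kJ gives 4D = 2024, so D = 506 kJ/mol.

D(S=O) ≈ 506 kJ/mol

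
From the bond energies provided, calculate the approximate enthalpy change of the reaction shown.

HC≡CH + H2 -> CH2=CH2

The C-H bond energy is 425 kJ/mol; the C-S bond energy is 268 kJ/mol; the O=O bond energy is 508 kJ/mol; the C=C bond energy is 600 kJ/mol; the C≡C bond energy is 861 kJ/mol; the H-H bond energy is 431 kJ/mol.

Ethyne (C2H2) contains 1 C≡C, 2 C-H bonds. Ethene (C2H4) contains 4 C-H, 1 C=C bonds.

Bonds broken (reactants):
  C≡C: 1 × 861 = 861
  C-H: 2 × 425 = 850
  H-H: 1 × 431 = 431
  Σ(broken) = 2142 kJ
Bonds formed (products):
  C-H: 4 × 425 = 1700
  C=C: 1 × 600 = 600
  Σ(formed) = 2300 kJ
ΔH = Σ(broken) − Σ(formed) = 2142 − 2300 = −158 kJ

ΔH ≈ −158 kJ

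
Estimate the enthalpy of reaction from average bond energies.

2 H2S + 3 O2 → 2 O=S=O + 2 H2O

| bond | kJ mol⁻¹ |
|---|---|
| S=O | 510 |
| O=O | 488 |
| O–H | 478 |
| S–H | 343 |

ΔH ≈ −1116 kJ

Bonds broken (reactants):
  O=O: 3 × 488 = 1464
  S–H: 4 × 343 = 1372
  Σ(broken) = 2836 kJ
Bonds formed (products):
  O–H: 4 × 478 = 1912
  S=O: 4 × 510 = 2040
  Σ(formed) = 3952 kJ
ΔH = Σ(broken) − Σ(formed) = 2836 − 3952 = −1116 kJ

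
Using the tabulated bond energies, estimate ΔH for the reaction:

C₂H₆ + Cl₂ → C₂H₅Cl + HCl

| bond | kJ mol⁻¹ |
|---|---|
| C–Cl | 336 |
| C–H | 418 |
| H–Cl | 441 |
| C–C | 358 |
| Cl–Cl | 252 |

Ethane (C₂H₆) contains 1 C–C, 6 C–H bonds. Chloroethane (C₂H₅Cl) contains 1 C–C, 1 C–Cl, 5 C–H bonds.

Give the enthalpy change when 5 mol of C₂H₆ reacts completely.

ΔH = −535 kJ

Bonds broken (reactants):
  C–C: 1 × 358 = 358
  C–H: 6 × 418 = 2508
  Cl–Cl: 1 × 252 = 252
  Σ(broken) = 3118 kJ
Bonds formed (products):
  C–C: 1 × 358 = 358
  C–Cl: 1 × 336 = 336
  C–H: 5 × 418 = 2090
  H–Cl: 1 × 441 = 441
  Σ(formed) = 3225 kJ
ΔH = Σ(broken) − Σ(formed) = 3118 − 3225 = −107 kJ
For 5× the reaction as written: 5 × (−107) = −535 kJ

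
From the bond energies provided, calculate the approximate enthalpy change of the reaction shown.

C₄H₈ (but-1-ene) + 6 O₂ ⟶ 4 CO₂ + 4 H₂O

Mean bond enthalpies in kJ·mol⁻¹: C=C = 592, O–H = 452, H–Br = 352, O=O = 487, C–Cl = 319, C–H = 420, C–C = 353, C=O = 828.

ΔH ≈ −2660 kJ

Bonds broken (reactants):
  C–C: 2 × 353 = 706
  C–H: 8 × 420 = 3360
  C=C: 1 × 592 = 592
  O=O: 6 × 487 = 2922
  Σ(broken) = 7580 kJ
Bonds formed (products):
  C=O: 8 × 828 = 6624
  O–H: 8 × 452 = 3616
  Σ(formed) = 10240 kJ
ΔH = Σ(broken) − Σ(formed) = 7580 − 10240 = −2660 kJ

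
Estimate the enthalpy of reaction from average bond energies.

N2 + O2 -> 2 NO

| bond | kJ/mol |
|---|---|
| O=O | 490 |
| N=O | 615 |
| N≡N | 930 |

ΔH ≈ +190 kJ

Bonds broken (reactants):
  N≡N: 1 × 930 = 930
  O=O: 1 × 490 = 490
  Σ(broken) = 1420 kJ
Bonds formed (products):
  N=O: 2 × 615 = 1230
  Σ(formed) = 1230 kJ
ΔH = Σ(broken) − Σ(formed) = 1420 − 1230 = +190 kJ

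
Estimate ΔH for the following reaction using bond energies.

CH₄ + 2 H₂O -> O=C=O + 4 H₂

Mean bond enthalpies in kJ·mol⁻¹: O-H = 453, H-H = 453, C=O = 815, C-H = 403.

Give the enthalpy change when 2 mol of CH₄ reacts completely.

ΔH = −36 kJ

Bonds broken (reactants):
  C-H: 4 × 403 = 1612
  O-H: 4 × 453 = 1812
  Σ(broken) = 3424 kJ
Bonds formed (products):
  C=O: 2 × 815 = 1630
  H-H: 4 × 453 = 1812
  Σ(formed) = 3442 kJ
ΔH = Σ(broken) − Σ(formed) = 3424 − 3442 = −18 kJ
For 2× the reaction as written: 2 × (−18) = −36 kJ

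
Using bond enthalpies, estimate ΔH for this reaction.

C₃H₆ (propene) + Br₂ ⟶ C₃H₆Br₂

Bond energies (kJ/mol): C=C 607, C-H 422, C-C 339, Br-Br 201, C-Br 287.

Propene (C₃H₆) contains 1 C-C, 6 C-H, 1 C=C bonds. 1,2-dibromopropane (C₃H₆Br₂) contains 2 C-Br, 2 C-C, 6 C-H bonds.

ΔH ≈ −105 kJ

Bonds broken (reactants):
  Br-Br: 1 × 201 = 201
  C-C: 1 × 339 = 339
  C-H: 6 × 422 = 2532
  C=C: 1 × 607 = 607
  Σ(broken) = 3679 kJ
Bonds formed (products):
  C-Br: 2 × 287 = 574
  C-C: 2 × 339 = 678
  C-H: 6 × 422 = 2532
  Σ(formed) = 3784 kJ
ΔH = Σ(broken) − Σ(formed) = 3679 − 3784 = −105 kJ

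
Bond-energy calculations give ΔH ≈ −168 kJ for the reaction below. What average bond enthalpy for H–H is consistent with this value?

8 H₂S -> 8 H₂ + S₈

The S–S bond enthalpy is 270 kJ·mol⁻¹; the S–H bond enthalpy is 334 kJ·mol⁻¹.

Let D be the H–H bond energy.
Σ(broken) = 16×334 = 5344
Σ(formed) = 8×D + 8×270 = 2160 + 8D
ΔH = Σ(broken) − Σ(formed) = (5344) − (2160 + 8D) = +3184 − 8D
Setting this equal to −168 kJ gives 8D = 3352, so D = 419 kJ/mol.

D(H–H) ≈ 419 kJ/mol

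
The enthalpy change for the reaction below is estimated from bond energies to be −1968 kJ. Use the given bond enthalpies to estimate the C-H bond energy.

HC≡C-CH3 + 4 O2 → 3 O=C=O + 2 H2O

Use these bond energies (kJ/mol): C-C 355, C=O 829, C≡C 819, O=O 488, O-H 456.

Let D be the C-H bond energy.
Σ(broken) = 1×819 + 1×355 + 4×D + 4×488 = 3126 + 4D
Σ(formed) = 6×829 + 4×456 = 6798
ΔH = Σ(broken) − Σ(formed) = (3126 + 4D) − (6798) = −3672 + 4D
Setting this equal to −1968 kJ gives 4D = 1704, so D = 426 kJ/mol.

D(C-H) ≈ 426 kJ/mol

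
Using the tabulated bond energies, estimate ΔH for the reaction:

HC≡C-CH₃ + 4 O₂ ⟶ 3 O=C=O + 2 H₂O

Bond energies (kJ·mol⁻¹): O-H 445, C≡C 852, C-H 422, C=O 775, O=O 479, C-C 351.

Bonds broken (reactants):
  C≡C: 1 × 852 = 852
  C-C: 1 × 351 = 351
  C-H: 4 × 422 = 1688
  O=O: 4 × 479 = 1916
  Σ(broken) = 4807 kJ
Bonds formed (products):
  C=O: 6 × 775 = 4650
  O-H: 4 × 445 = 1780
  Σ(formed) = 6430 kJ
ΔH = Σ(broken) − Σ(formed) = 4807 − 6430 = −1623 kJ

ΔH ≈ −1623 kJ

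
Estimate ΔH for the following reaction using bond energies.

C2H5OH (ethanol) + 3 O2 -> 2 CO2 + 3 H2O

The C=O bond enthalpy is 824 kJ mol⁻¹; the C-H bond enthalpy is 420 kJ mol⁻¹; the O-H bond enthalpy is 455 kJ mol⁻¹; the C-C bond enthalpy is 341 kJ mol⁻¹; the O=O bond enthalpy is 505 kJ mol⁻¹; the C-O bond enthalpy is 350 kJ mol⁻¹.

ΔH ≈ −1265 kJ

Bonds broken (reactants):
  C-C: 1 × 341 = 341
  C-H: 5 × 420 = 2100
  C-O: 1 × 350 = 350
  O-H: 1 × 455 = 455
  O=O: 3 × 505 = 1515
  Σ(broken) = 4761 kJ
Bonds formed (products):
  C=O: 4 × 824 = 3296
  O-H: 6 × 455 = 2730
  Σ(formed) = 6026 kJ
ΔH = Σ(broken) − Σ(formed) = 4761 − 6026 = −1265 kJ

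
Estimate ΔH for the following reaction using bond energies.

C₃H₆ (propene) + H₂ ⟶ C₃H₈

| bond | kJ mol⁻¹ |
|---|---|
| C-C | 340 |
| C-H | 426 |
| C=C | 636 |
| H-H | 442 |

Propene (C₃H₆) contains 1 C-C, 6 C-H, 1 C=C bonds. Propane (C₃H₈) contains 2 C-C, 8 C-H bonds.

ΔH ≈ −114 kJ

Bonds broken (reactants):
  C-C: 1 × 340 = 340
  C-H: 6 × 426 = 2556
  C=C: 1 × 636 = 636
  H-H: 1 × 442 = 442
  Σ(broken) = 3974 kJ
Bonds formed (products):
  C-C: 2 × 340 = 680
  C-H: 8 × 426 = 3408
  Σ(formed) = 4088 kJ
ΔH = Σ(broken) − Σ(formed) = 3974 − 4088 = −114 kJ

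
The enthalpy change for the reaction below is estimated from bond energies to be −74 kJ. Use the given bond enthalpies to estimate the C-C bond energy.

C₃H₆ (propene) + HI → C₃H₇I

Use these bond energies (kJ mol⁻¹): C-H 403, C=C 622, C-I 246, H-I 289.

D(C-C) ≈ 336 kJ/mol

Let D be the C-C bond energy.
Σ(broken) = 1×D + 6×403 + 1×622 + 1×289 = 3329 + D
Σ(formed) = 2×D + 7×403 + 1×246 = 3067 + 2D
ΔH = Σ(broken) − Σ(formed) = (3329 + D) − (3067 + 2D) = +262 − D
Setting this equal to −74 kJ gives D = 336 kJ/mol.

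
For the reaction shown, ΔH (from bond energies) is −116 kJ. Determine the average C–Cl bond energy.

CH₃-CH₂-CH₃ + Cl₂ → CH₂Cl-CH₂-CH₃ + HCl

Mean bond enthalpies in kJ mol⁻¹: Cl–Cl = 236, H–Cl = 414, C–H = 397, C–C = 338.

Let D be the C–Cl bond energy.
Σ(broken) = 2×338 + 8×397 + 1×236 = 4088
Σ(formed) = 2×338 + 1×D + 7×397 + 1×414 = 3869 + D
ΔH = Σ(broken) − Σ(formed) = (4088) − (3869 + D) = +219 − D
Setting this equal to −116 kJ gives D = 335 kJ/mol.

D(C–Cl) ≈ 335 kJ/mol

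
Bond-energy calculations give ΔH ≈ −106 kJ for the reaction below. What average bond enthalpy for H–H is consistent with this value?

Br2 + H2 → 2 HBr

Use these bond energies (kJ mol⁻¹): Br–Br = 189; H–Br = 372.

D(H–H) ≈ 449 kJ/mol

Let D be the H–H bond energy.
Σ(broken) = 1×189 + 1×D = 189 + D
Σ(formed) = 2×372 = 744
ΔH = Σ(broken) − Σ(formed) = (189 + D) − (744) = −555 + D
Setting this equal to −106 kJ gives D = 449 kJ/mol.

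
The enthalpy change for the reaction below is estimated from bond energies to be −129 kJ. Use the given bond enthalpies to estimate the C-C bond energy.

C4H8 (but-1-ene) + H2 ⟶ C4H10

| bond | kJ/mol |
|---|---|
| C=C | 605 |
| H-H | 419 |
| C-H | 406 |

Let D be the C-C bond energy.
Σ(broken) = 2×D + 8×406 + 1×605 + 1×419 = 4272 + 2D
Σ(formed) = 3×D + 10×406 = 4060 + 3D
ΔH = Σ(broken) − Σ(formed) = (4272 + 2D) − (4060 + 3D) = +212 − D
Setting this equal to −129 kJ gives D = 341 kJ/mol.

D(C-C) ≈ 341 kJ/mol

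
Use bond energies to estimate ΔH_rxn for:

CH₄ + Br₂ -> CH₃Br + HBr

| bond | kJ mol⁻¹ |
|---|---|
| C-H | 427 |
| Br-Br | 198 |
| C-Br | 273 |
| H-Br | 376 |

ΔH ≈ −24 kJ

Bonds broken (reactants):
  Br-Br: 1 × 198 = 198
  C-H: 4 × 427 = 1708
  Σ(broken) = 1906 kJ
Bonds formed (products):
  C-Br: 1 × 273 = 273
  C-H: 3 × 427 = 1281
  H-Br: 1 × 376 = 376
  Σ(formed) = 1930 kJ
ΔH = Σ(broken) − Σ(formed) = 1906 − 1930 = −24 kJ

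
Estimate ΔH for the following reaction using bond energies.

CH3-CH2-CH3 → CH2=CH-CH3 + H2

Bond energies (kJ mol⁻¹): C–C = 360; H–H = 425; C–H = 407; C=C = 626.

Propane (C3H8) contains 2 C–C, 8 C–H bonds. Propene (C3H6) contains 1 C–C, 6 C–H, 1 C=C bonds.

Bonds broken (reactants):
  C–C: 2 × 360 = 720
  C–H: 8 × 407 = 3256
  Σ(broken) = 3976 kJ
Bonds formed (products):
  C–C: 1 × 360 = 360
  C–H: 6 × 407 = 2442
  C=C: 1 × 626 = 626
  H–H: 1 × 425 = 425
  Σ(formed) = 3853 kJ
ΔH = Σ(broken) − Σ(formed) = 3976 − 3853 = +123 kJ

ΔH ≈ +123 kJ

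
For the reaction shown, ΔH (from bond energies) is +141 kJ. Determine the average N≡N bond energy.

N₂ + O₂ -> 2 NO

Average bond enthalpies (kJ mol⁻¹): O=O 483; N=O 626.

D(N≡N) ≈ 910 kJ/mol

Let D be the N≡N bond energy.
Σ(broken) = 1×D + 1×483 = 483 + D
Σ(formed) = 2×626 = 1252
ΔH = Σ(broken) − Σ(formed) = (483 + D) − (1252) = −769 + D
Setting this equal to +141 kJ gives D = 910 kJ/mol.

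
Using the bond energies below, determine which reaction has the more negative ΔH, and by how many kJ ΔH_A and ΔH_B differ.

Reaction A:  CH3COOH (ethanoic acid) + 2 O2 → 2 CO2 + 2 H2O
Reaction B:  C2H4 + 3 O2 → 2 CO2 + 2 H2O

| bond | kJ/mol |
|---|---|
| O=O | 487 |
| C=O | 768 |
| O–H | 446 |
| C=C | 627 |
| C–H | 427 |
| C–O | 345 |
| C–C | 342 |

Reaction A:
  Bonds broken (reactants):
    C–C: 1 × 342 = 342
    C–H: 3 × 427 = 1281
    C–O: 1 × 345 = 345
    C=O: 1 × 768 = 768
    O–H: 1 × 446 = 446
    O=O: 2 × 487 = 974
    Σ(broken) = 4156 kJ
  Bonds formed (products):
    C=O: 4 × 768 = 3072
    O–H: 4 × 446 = 1784
    Σ(formed) = 4856 kJ
  ΔH_A = 4156 − 4856 = −700 kJ
Reaction B:
  Bonds broken (reactants):
    C–H: 4 × 427 = 1708
    C=C: 1 × 627 = 627
    O=O: 3 × 487 = 1461
    Σ(broken) = 3796 kJ
  Bonds formed (products):
    C=O: 4 × 768 = 3072
    O–H: 4 × 446 = 1784
    Σ(formed) = 4856 kJ
  ΔH_B = 3796 − 4856 = −1060 kJ
ΔH_A − ΔH_B = +360 kJ, so reaction B has the more negative ΔH; |ΔH_A − ΔH_B| = 360 kJ.

Reaction B, by 360 kJ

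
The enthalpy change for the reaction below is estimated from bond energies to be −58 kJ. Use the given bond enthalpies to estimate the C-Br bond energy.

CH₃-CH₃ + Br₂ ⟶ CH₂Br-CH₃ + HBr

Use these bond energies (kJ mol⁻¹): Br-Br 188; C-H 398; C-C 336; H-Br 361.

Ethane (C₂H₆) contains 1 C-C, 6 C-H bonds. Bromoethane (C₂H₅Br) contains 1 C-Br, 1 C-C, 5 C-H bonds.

D(C-Br) ≈ 283 kJ/mol

Let D be the C-Br bond energy.
Σ(broken) = 1×188 + 1×336 + 6×398 = 2912
Σ(formed) = 1×D + 1×336 + 5×398 + 1×361 = 2687 + D
ΔH = Σ(broken) − Σ(formed) = (2912) − (2687 + D) = +225 − D
Setting this equal to −58 kJ gives D = 283 kJ/mol.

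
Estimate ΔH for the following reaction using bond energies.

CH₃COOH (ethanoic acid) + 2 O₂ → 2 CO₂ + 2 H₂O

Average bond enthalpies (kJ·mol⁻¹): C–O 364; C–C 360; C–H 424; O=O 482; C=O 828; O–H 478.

Bonds broken (reactants):
  C–C: 1 × 360 = 360
  C–H: 3 × 424 = 1272
  C–O: 1 × 364 = 364
  C=O: 1 × 828 = 828
  O–H: 1 × 478 = 478
  O=O: 2 × 482 = 964
  Σ(broken) = 4266 kJ
Bonds formed (products):
  C=O: 4 × 828 = 3312
  O–H: 4 × 478 = 1912
  Σ(formed) = 5224 kJ
ΔH = Σ(broken) − Σ(formed) = 4266 − 5224 = −958 kJ

ΔH ≈ −958 kJ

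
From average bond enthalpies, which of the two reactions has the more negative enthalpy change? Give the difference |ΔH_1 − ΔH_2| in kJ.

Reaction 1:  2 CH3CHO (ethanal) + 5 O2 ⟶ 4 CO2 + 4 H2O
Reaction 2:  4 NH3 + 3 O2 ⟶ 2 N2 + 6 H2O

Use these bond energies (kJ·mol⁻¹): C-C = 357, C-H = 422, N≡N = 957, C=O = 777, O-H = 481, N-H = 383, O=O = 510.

Reaction 1, by 310 kJ

Reaction 1:
  Bonds broken (reactants):
    C-C: 2 × 357 = 714
    C-H: 8 × 422 = 3376
    C=O: 2 × 777 = 1554
    O=O: 5 × 510 = 2550
    Σ(broken) = 8194 kJ
  Bonds formed (products):
    C=O: 8 × 777 = 6216
    O-H: 8 × 481 = 3848
    Σ(formed) = 10064 kJ
  ΔH_1 = 8194 − 10064 = −1870 kJ
Reaction 2:
  Bonds broken (reactants):
    N-H: 12 × 383 = 4596
    O=O: 3 × 510 = 1530
    Σ(broken) = 6126 kJ
  Bonds formed (products):
    N≡N: 2 × 957 = 1914
    O-H: 12 × 481 = 5772
    Σ(formed) = 7686 kJ
  ΔH_2 = 6126 − 7686 = −1560 kJ
ΔH_1 − ΔH_2 = −310 kJ, so reaction 1 has the more negative ΔH; |ΔH_1 − ΔH_2| = 310 kJ.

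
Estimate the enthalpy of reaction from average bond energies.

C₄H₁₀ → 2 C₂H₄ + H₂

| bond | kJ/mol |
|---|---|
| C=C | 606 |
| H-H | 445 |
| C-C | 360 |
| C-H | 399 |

Bonds broken (reactants):
  C-C: 3 × 360 = 1080
  C-H: 10 × 399 = 3990
  Σ(broken) = 5070 kJ
Bonds formed (products):
  C-H: 8 × 399 = 3192
  C=C: 2 × 606 = 1212
  H-H: 1 × 445 = 445
  Σ(formed) = 4849 kJ
ΔH = Σ(broken) − Σ(formed) = 5070 − 4849 = +221 kJ

ΔH ≈ +221 kJ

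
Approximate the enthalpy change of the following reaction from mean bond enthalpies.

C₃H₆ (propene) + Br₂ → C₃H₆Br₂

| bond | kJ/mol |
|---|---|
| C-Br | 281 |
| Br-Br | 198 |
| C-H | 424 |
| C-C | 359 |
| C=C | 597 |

ΔH ≈ −126 kJ

Bonds broken (reactants):
  Br-Br: 1 × 198 = 198
  C-C: 1 × 359 = 359
  C-H: 6 × 424 = 2544
  C=C: 1 × 597 = 597
  Σ(broken) = 3698 kJ
Bonds formed (products):
  C-Br: 2 × 281 = 562
  C-C: 2 × 359 = 718
  C-H: 6 × 424 = 2544
  Σ(formed) = 3824 kJ
ΔH = Σ(broken) − Σ(formed) = 3698 − 3824 = −126 kJ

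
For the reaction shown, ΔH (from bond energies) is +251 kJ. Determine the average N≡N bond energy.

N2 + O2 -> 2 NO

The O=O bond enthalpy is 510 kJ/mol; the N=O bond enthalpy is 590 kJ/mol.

D(N≡N) ≈ 921 kJ/mol

Let D be the N≡N bond energy.
Σ(broken) = 1×D + 1×510 = 510 + D
Σ(formed) = 2×590 = 1180
ΔH = Σ(broken) − Σ(formed) = (510 + D) − (1180) = −670 + D
Setting this equal to +251 kJ gives D = 921 kJ/mol.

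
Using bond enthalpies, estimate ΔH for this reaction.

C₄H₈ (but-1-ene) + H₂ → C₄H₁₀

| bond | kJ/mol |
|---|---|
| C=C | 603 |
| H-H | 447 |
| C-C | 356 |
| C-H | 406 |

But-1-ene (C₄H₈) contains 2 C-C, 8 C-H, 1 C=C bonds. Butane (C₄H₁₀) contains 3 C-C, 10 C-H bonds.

ΔH ≈ −118 kJ

Bonds broken (reactants):
  C-C: 2 × 356 = 712
  C-H: 8 × 406 = 3248
  C=C: 1 × 603 = 603
  H-H: 1 × 447 = 447
  Σ(broken) = 5010 kJ
Bonds formed (products):
  C-C: 3 × 356 = 1068
  C-H: 10 × 406 = 4060
  Σ(formed) = 5128 kJ
ΔH = Σ(broken) − Σ(formed) = 5010 − 5128 = −118 kJ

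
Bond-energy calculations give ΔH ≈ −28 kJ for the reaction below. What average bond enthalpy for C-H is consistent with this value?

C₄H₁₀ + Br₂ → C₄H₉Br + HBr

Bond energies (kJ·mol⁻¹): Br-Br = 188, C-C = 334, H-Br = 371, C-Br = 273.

D(C-H) ≈ 428 kJ/mol

Let D be the C-H bond energy.
Σ(broken) = 1×188 + 3×334 + 10×D = 1190 + 10D
Σ(formed) = 1×273 + 3×334 + 9×D + 1×371 = 1646 + 9D
ΔH = Σ(broken) − Σ(formed) = (1190 + 10D) − (1646 + 9D) = −456 + D
Setting this equal to −28 kJ gives D = 428 kJ/mol.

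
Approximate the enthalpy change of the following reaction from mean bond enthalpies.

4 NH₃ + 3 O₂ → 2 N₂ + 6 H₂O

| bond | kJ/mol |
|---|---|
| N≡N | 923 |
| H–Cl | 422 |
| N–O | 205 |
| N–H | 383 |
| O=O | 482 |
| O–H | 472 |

Bonds broken (reactants):
  N–H: 12 × 383 = 4596
  O=O: 3 × 482 = 1446
  Σ(broken) = 6042 kJ
Bonds formed (products):
  N≡N: 2 × 923 = 1846
  O–H: 12 × 472 = 5664
  Σ(formed) = 7510 kJ
ΔH = Σ(broken) − Σ(formed) = 6042 − 7510 = −1468 kJ

ΔH ≈ −1468 kJ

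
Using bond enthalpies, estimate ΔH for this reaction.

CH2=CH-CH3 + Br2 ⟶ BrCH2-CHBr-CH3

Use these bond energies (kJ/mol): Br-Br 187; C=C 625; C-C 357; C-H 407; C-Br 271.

ΔH ≈ −87 kJ

Bonds broken (reactants):
  Br-Br: 1 × 187 = 187
  C-C: 1 × 357 = 357
  C-H: 6 × 407 = 2442
  C=C: 1 × 625 = 625
  Σ(broken) = 3611 kJ
Bonds formed (products):
  C-Br: 2 × 271 = 542
  C-C: 2 × 357 = 714
  C-H: 6 × 407 = 2442
  Σ(formed) = 3698 kJ
ΔH = Σ(broken) − Σ(formed) = 3611 − 3698 = −87 kJ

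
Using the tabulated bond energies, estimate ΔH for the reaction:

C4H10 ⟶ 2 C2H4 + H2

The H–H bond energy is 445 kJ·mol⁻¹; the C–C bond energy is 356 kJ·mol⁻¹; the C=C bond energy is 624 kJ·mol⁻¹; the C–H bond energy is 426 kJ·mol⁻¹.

Bonds broken (reactants):
  C–C: 3 × 356 = 1068
  C–H: 10 × 426 = 4260
  Σ(broken) = 5328 kJ
Bonds formed (products):
  C–H: 8 × 426 = 3408
  C=C: 2 × 624 = 1248
  H–H: 1 × 445 = 445
  Σ(formed) = 5101 kJ
ΔH = Σ(broken) − Σ(formed) = 5328 − 5101 = +227 kJ

ΔH ≈ +227 kJ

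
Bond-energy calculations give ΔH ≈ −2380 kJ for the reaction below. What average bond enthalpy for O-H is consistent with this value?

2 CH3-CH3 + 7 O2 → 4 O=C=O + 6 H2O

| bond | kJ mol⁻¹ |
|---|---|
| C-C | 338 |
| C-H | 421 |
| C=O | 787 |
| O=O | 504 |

Let D be the O-H bond energy.
Σ(broken) = 2×338 + 12×421 + 7×504 = 9256
Σ(formed) = 8×787 + 12×D = 6296 + 12D
ΔH = Σ(broken) − Σ(formed) = (9256) − (6296 + 12D) = +2960 − 12D
Setting this equal to −2380 kJ gives 12D = 5340, so D = 445 kJ/mol.

D(O-H) ≈ 445 kJ/mol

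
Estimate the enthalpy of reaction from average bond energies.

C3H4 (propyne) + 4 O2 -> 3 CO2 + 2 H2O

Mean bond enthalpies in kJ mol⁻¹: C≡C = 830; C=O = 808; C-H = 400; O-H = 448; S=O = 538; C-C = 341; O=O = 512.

Bonds broken (reactants):
  C≡C: 1 × 830 = 830
  C-C: 1 × 341 = 341
  C-H: 4 × 400 = 1600
  O=O: 4 × 512 = 2048
  Σ(broken) = 4819 kJ
Bonds formed (products):
  C=O: 6 × 808 = 4848
  O-H: 4 × 448 = 1792
  Σ(formed) = 6640 kJ
ΔH = Σ(broken) − Σ(formed) = 4819 − 6640 = −1821 kJ

ΔH ≈ −1821 kJ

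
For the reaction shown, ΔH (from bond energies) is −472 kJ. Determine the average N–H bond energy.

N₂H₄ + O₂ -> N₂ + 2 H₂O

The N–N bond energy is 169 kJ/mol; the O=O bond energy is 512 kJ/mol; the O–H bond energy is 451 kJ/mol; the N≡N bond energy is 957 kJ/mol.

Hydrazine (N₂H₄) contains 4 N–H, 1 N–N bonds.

D(N–H) ≈ 402 kJ/mol

Let D be the N–H bond energy.
Σ(broken) = 4×D + 1×169 + 1×512 = 681 + 4D
Σ(formed) = 1×957 + 4×451 = 2761
ΔH = Σ(broken) − Σ(formed) = (681 + 4D) − (2761) = −2080 + 4D
Setting this equal to −472 kJ gives 4D = 1608, so D = 402 kJ/mol.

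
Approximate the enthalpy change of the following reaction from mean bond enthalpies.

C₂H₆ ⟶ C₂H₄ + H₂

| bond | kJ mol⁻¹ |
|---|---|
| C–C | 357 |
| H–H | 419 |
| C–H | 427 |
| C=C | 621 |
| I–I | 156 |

ΔH ≈ +171 kJ

Bonds broken (reactants):
  C–C: 1 × 357 = 357
  C–H: 6 × 427 = 2562
  Σ(broken) = 2919 kJ
Bonds formed (products):
  C–H: 4 × 427 = 1708
  C=C: 1 × 621 = 621
  H–H: 1 × 419 = 419
  Σ(formed) = 2748 kJ
ΔH = Σ(broken) − Σ(formed) = 2919 − 2748 = +171 kJ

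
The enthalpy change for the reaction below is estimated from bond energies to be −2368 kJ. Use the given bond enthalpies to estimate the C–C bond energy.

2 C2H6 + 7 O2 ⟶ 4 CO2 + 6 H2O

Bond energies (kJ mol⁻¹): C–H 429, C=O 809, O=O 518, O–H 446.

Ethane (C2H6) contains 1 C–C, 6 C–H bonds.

Let D be the C–C bond energy.
Σ(broken) = 2×D + 12×429 + 7×518 = 8774 + 2D
Σ(formed) = 8×809 + 12×446 = 11824
ΔH = Σ(broken) − Σ(formed) = (8774 + 2D) − (11824) = −3050 + 2D
Setting this equal to −2368 kJ gives 2D = 682, so D = 341 kJ/mol.

D(C–C) ≈ 341 kJ/mol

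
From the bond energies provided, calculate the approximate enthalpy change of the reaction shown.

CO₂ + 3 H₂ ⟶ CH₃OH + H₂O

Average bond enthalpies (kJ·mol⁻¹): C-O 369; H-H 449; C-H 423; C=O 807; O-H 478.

ΔH ≈ −111 kJ

Bonds broken (reactants):
  C=O: 2 × 807 = 1614
  H-H: 3 × 449 = 1347
  Σ(broken) = 2961 kJ
Bonds formed (products):
  C-H: 3 × 423 = 1269
  C-O: 1 × 369 = 369
  O-H: 3 × 478 = 1434
  Σ(formed) = 3072 kJ
ΔH = Σ(broken) − Σ(formed) = 2961 − 3072 = −111 kJ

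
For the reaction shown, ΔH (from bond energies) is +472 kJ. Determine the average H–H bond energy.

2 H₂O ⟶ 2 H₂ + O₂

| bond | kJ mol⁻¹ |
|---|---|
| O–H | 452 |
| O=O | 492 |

Let D be the H–H bond energy.
Σ(broken) = 4×452 = 1808
Σ(formed) = 2×D + 1×492 = 492 + 2D
ΔH = Σ(broken) − Σ(formed) = (1808) − (492 + 2D) = +1316 − 2D
Setting this equal to +472 kJ gives 2D = 844, so D = 422 kJ/mol.

D(H–H) ≈ 422 kJ/mol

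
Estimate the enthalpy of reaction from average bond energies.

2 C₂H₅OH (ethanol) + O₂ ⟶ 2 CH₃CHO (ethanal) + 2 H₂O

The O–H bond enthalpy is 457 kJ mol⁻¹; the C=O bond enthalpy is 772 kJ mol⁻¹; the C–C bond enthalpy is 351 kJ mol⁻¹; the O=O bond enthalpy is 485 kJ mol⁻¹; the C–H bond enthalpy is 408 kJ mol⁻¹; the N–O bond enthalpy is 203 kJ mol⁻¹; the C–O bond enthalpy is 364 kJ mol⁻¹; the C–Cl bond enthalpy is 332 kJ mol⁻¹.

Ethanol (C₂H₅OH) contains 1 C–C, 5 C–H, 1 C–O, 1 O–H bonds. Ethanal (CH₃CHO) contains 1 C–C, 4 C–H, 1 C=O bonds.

Bonds broken (reactants):
  C–C: 2 × 351 = 702
  C–H: 10 × 408 = 4080
  C–O: 2 × 364 = 728
  O–H: 2 × 457 = 914
  O=O: 1 × 485 = 485
  Σ(broken) = 6909 kJ
Bonds formed (products):
  C–C: 2 × 351 = 702
  C–H: 8 × 408 = 3264
  C=O: 2 × 772 = 1544
  O–H: 4 × 457 = 1828
  Σ(formed) = 7338 kJ
ΔH = Σ(broken) − Σ(formed) = 6909 − 7338 = −429 kJ

ΔH ≈ −429 kJ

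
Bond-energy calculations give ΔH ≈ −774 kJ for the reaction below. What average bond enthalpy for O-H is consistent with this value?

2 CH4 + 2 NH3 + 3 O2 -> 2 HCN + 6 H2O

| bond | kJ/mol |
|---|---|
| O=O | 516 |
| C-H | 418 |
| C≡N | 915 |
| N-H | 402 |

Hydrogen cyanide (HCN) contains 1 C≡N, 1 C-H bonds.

Let D be the O-H bond energy.
Σ(broken) = 8×418 + 6×402 + 3×516 = 7304
Σ(formed) = 2×915 + 2×418 + 12×D = 2666 + 12D
ΔH = Σ(broken) − Σ(formed) = (7304) − (2666 + 12D) = +4638 − 12D
Setting this equal to −774 kJ gives 12D = 5412, so D = 451 kJ/mol.

D(O-H) ≈ 451 kJ/mol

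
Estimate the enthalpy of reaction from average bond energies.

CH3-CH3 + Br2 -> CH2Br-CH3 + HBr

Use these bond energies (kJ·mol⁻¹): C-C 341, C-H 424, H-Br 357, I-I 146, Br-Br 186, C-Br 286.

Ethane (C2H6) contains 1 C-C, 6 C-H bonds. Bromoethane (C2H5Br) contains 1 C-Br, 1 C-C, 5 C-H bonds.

ΔH ≈ −33 kJ

Bonds broken (reactants):
  Br-Br: 1 × 186 = 186
  C-C: 1 × 341 = 341
  C-H: 6 × 424 = 2544
  Σ(broken) = 3071 kJ
Bonds formed (products):
  C-Br: 1 × 286 = 286
  C-C: 1 × 341 = 341
  C-H: 5 × 424 = 2120
  H-Br: 1 × 357 = 357
  Σ(formed) = 3104 kJ
ΔH = Σ(broken) − Σ(formed) = 3071 − 3104 = −33 kJ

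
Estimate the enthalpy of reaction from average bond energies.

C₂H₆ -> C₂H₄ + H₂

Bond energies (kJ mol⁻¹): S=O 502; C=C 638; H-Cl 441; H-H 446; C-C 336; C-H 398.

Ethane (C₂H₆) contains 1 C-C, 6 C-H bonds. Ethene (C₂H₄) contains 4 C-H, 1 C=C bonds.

Bonds broken (reactants):
  C-C: 1 × 336 = 336
  C-H: 6 × 398 = 2388
  Σ(broken) = 2724 kJ
Bonds formed (products):
  C-H: 4 × 398 = 1592
  C=C: 1 × 638 = 638
  H-H: 1 × 446 = 446
  Σ(formed) = 2676 kJ
ΔH = Σ(broken) − Σ(formed) = 2724 − 2676 = +48 kJ

ΔH ≈ +48 kJ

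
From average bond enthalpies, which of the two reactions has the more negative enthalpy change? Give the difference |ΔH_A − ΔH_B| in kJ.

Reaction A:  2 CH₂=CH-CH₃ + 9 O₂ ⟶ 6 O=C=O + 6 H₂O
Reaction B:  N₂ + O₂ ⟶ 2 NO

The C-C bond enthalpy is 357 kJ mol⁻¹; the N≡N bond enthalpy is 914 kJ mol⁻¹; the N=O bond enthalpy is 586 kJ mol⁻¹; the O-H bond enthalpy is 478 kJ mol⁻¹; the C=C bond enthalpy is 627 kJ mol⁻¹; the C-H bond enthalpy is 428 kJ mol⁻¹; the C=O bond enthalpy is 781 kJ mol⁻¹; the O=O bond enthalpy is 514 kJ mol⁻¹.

Reaction A:
  Bonds broken (reactants):
    C-C: 2 × 357 = 714
    C-H: 12 × 428 = 5136
    C=C: 2 × 627 = 1254
    O=O: 9 × 514 = 4626
    Σ(broken) = 11730 kJ
  Bonds formed (products):
    C=O: 12 × 781 = 9372
    O-H: 12 × 478 = 5736
    Σ(formed) = 15108 kJ
  ΔH_A = 11730 − 15108 = −3378 kJ
Reaction B:
  Bonds broken (reactants):
    N≡N: 1 × 914 = 914
    O=O: 1 × 514 = 514
    Σ(broken) = 1428 kJ
  Bonds formed (products):
    N=O: 2 × 586 = 1172
    Σ(formed) = 1172 kJ
  ΔH_B = 1428 − 1172 = +256 kJ
ΔH_A − ΔH_B = −3634 kJ, so reaction A has the more negative ΔH; |ΔH_A − ΔH_B| = 3634 kJ.

Reaction A, by 3634 kJ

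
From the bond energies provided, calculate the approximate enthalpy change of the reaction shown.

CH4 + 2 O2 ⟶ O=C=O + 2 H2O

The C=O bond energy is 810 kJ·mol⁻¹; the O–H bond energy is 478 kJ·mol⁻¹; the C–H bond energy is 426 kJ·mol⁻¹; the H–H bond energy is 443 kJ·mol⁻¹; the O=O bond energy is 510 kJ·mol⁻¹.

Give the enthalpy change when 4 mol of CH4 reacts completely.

Bonds broken (reactants):
  C–H: 4 × 426 = 1704
  O=O: 2 × 510 = 1020
  Σ(broken) = 2724 kJ
Bonds formed (products):
  C=O: 2 × 810 = 1620
  O–H: 4 × 478 = 1912
  Σ(formed) = 3532 kJ
ΔH = Σ(broken) − Σ(formed) = 2724 − 3532 = −808 kJ
For 4× the reaction as written: 4 × (−808) = −3232 kJ

ΔH = −3232 kJ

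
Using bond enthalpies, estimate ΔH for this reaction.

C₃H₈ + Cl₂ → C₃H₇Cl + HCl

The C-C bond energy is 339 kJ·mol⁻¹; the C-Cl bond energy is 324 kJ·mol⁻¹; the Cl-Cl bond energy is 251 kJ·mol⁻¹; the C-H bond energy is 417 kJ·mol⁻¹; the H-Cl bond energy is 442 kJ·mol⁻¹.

Bonds broken (reactants):
  C-C: 2 × 339 = 678
  C-H: 8 × 417 = 3336
  Cl-Cl: 1 × 251 = 251
  Σ(broken) = 4265 kJ
Bonds formed (products):
  C-C: 2 × 339 = 678
  C-Cl: 1 × 324 = 324
  C-H: 7 × 417 = 2919
  H-Cl: 1 × 442 = 442
  Σ(formed) = 4363 kJ
ΔH = Σ(broken) − Σ(formed) = 4265 − 4363 = −98 kJ

ΔH ≈ −98 kJ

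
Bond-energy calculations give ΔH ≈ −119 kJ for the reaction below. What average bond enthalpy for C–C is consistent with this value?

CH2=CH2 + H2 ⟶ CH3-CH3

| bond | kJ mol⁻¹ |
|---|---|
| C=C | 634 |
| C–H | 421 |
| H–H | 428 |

Let D be the C–C bond energy.
Σ(broken) = 4×421 + 1×634 + 1×428 = 2746
Σ(formed) = 1×D + 6×421 = 2526 + D
ΔH = Σ(broken) − Σ(formed) = (2746) − (2526 + D) = +220 − D
Setting this equal to −119 kJ gives D = 339 kJ/mol.

D(C–C) ≈ 339 kJ/mol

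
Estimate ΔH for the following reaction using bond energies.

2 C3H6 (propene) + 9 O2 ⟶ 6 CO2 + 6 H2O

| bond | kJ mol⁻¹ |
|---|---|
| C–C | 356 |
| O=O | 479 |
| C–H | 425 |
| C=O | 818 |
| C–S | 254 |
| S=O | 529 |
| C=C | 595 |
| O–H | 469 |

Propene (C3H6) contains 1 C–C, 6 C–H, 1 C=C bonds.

ΔH ≈ −4131 kJ

Bonds broken (reactants):
  C–C: 2 × 356 = 712
  C–H: 12 × 425 = 5100
  C=C: 2 × 595 = 1190
  O=O: 9 × 479 = 4311
  Σ(broken) = 11313 kJ
Bonds formed (products):
  C=O: 12 × 818 = 9816
  O–H: 12 × 469 = 5628
  Σ(formed) = 15444 kJ
ΔH = Σ(broken) − Σ(formed) = 11313 − 15444 = −4131 kJ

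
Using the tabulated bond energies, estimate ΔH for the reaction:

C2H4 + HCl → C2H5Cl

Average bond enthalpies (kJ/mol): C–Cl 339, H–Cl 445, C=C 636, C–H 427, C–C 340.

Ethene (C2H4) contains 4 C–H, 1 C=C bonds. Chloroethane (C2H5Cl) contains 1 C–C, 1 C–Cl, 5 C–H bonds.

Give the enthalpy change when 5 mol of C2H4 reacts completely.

ΔH = −125 kJ

Bonds broken (reactants):
  C–H: 4 × 427 = 1708
  C=C: 1 × 636 = 636
  H–Cl: 1 × 445 = 445
  Σ(broken) = 2789 kJ
Bonds formed (products):
  C–C: 1 × 340 = 340
  C–Cl: 1 × 339 = 339
  C–H: 5 × 427 = 2135
  Σ(formed) = 2814 kJ
ΔH = Σ(broken) − Σ(formed) = 2789 − 2814 = −25 kJ
For 5× the reaction as written: 5 × (−25) = −125 kJ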